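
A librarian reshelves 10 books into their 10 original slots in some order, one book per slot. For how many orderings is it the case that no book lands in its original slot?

1334961

!10 is the nearest integer to 10!/e.
10! = 3628800, and 3628800/e ≈ 1334960.92, so !10 = 1334961.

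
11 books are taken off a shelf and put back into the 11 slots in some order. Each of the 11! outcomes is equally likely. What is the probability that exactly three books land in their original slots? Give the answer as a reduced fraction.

2119/34560

Favorable outcomes: C(11,3)·!8 = 165·14833 = 2447445.
Total outcomes: 11! = 39916800.
Probability = 2447445/39916800 = 2119/34560.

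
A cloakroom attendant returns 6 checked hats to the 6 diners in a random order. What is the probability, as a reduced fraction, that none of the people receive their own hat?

Favorable outcomes: !6 = 265.
Total outcomes: 6! = 720.
Probability = 265/720 = 53/144.

53/144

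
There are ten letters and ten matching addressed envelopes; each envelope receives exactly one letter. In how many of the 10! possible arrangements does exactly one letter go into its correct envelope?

1334960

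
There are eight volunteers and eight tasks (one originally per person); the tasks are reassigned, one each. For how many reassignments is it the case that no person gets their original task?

14833

The subfactorial !8 = [8!/e] (nearest integer).
8! = 40320, and 40320/e ≈ 14832.90, so !8 = 14833.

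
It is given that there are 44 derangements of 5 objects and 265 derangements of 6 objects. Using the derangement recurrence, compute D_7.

1854

D_7 = (7-1)·(D_6 + D_5) = 6·(265 + 44) = 6·309 = 1854.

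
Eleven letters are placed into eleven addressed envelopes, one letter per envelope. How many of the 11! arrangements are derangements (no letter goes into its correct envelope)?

14684570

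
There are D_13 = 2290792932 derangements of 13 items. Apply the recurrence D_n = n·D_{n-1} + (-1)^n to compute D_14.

D_14 = 14·2290792932 + 1 = 32071101049.

32071101049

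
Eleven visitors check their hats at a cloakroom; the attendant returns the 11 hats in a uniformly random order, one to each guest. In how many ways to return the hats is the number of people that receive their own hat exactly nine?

55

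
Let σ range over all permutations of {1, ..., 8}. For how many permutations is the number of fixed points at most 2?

37085

Sum C(8,i)·!(8-i) for i = 0..2:
  i=0: C(8,0)·!8 = 1·14833 = 14833
  i=1: C(8,1)·!7 = 8·1854 = 14832
  i=2: C(8,2)·!6 = 28·265 = 7420
Total = 37085.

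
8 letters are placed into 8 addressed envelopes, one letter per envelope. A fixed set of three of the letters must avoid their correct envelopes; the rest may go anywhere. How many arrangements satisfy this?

27240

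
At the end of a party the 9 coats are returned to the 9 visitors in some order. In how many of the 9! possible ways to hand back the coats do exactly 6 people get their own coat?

168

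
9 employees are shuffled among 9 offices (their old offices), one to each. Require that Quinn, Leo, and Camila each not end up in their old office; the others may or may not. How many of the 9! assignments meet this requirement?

256320

Inclusion-exclusion on the 3 forbidden self-matches:
Σ_{j=0}^{3} (-1)^j C(3,j)(9-j)!
= C(3,0)·9! - C(3,1)·8! + C(3,2)·7! - C(3,3)·6!
= 362880 - 120960 + 15120 - 720
= 256320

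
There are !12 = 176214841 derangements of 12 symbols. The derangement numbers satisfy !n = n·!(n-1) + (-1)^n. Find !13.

2290792932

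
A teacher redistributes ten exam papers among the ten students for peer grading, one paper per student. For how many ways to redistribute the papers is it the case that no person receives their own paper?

1334961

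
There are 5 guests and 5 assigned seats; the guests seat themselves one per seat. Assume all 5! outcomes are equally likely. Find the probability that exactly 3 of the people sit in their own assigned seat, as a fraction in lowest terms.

1/12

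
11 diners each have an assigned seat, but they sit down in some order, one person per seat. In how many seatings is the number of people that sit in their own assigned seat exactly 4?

611820

Pick the 4 fixed positions: C(11,4) = 330 ways.
The other 7 form a derangement: !7 = 1854.
Total: 330 × 1854 = 611820.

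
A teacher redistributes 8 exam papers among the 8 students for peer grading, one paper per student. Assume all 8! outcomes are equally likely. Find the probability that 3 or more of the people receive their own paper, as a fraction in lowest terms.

Favorable outcomes: Σ_{i≥3} C(8,i)·!(8-i) = 56·44 + 70·9 + 56·2 + 28·1 + 8·0 + 1·1 = 3235.
Total outcomes: 8! = 40320.
Probability = 3235/40320 = 647/8064.

647/8064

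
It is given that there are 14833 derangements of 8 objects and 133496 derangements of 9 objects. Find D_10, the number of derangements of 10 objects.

1334961

D_10 = (10-1)·(D_9 + D_8) = 9·(133496 + 14833) = 9·148329 = 1334961.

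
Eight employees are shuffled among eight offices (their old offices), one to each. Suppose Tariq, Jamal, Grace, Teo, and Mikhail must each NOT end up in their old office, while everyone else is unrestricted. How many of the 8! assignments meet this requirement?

21234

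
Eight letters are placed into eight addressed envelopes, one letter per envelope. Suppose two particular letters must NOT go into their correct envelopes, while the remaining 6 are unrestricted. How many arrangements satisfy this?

30960

Let A_j be the event that the j-th constrained one is fixed. By inclusion-exclusion over the 2 events:
Σ_{j=0}^{2} (-1)^j C(2,j)(8-j)!
= C(2,0)·8! - C(2,1)·7! + C(2,2)·6!
= 40320 - 10080 + 720
= 30960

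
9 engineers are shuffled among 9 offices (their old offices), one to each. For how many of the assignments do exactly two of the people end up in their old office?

Choose which 2 of the 9 are fixed: C(9,2) = 36.
The remaining 7 must be deranged: !7 = 1854.
Total: 36 × 1854 = 66744.

66744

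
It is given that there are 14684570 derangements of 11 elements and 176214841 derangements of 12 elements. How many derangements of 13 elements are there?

2290792932

!13 = (13-1)·(!12 + !11) = 12·(176214841 + 14684570) = 12·190899411 = 2290792932.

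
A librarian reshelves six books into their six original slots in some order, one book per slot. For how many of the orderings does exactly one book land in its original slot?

264

Pick the single fixed position: C(6,1) = 6 ways.
The remaining 5 must be deranged: !5 = 44.
Total: 6 × 44 = 264.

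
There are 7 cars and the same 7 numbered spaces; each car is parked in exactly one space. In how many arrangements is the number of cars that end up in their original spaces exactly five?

21

Pick the 5 fixed positions: C(7,5) = 21 ways.
The other 2 form a derangement: !2 = 1.
Total: 21 × 1 = 21.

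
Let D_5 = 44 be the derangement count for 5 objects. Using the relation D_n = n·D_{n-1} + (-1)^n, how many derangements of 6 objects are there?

265

D_6 = 6·44 + 1 = 265.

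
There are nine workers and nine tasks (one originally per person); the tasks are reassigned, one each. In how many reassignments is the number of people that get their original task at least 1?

229384

Sum C(9,i)·!(9-i) for i = 1..9:
  i=1: C(9,1)·!8 = 9·14833 = 133497
  i=2: C(9,2)·!7 = 36·1854 = 66744
  i=3: C(9,3)·!6 = 84·265 = 22260
  i=4: C(9,4)·!5 = 126·44 = 5544
  i=5: C(9,5)·!4 = 126·9 = 1134
  i=6: C(9,6)·!3 = 84·2 = 168
  i=7: C(9,7)·!2 = 36·1 = 36
  i=8: C(9,8)·!1 = 9·0 = 0
  i=9: C(9,9)·!0 = 1·1 = 1
Total = 229384.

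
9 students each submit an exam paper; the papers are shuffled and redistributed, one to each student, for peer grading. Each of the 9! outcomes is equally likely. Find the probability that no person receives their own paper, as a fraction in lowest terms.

Favorable outcomes: !9 = 133496.
Total outcomes: 9! = 362880.
Probability = 133496/362880 = 16687/45360.

16687/45360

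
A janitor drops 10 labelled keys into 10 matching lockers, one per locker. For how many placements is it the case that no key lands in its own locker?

The subfactorial !10 = [10!/e] (nearest integer).
10! = 3628800, and 3628800/e ≈ 1334960.92, so !10 = 1334961.

1334961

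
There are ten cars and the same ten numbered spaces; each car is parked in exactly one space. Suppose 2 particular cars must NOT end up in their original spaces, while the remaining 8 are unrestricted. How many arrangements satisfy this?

Inclusion-exclusion on the 2 forbidden self-matches:
Σ_{j=0}^{2} (-1)^j C(2,j)(10-j)!
= C(2,0)·10! - C(2,1)·9! + C(2,2)·8!
= 3628800 - 725760 + 40320
= 2943360

2943360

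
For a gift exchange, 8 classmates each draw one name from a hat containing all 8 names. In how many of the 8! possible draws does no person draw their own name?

The subfactorial !8 = [8!/e] (nearest integer).
8! = 40320, and 40320/e ≈ 14832.90, so !8 = 14833.

14833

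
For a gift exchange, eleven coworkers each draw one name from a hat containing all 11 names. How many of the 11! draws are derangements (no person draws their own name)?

14684570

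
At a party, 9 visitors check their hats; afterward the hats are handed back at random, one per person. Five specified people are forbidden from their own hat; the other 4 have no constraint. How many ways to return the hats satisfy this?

205056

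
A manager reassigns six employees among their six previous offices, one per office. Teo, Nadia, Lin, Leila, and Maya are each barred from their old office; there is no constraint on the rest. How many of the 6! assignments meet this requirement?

309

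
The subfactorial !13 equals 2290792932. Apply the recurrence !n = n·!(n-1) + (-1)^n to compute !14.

32071101049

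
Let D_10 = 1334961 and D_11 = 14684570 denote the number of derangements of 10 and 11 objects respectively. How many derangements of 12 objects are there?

176214841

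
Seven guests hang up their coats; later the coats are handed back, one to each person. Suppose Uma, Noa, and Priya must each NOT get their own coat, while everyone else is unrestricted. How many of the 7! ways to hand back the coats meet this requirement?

3216

Inclusion-exclusion on the 3 forbidden self-matches:
Σ_{j=0}^{3} (-1)^j C(3,j)(7-j)!
= C(3,0)·7! - C(3,1)·6! + C(3,2)·5! - C(3,3)·4!
= 5040 - 2160 + 360 - 24
= 3216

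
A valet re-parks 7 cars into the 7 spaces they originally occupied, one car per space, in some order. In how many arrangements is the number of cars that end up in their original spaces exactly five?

21

Pick the 5 fixed positions: C(7,5) = 21 ways.
The other 2 form a derangement: !2 = 1.
Total: 21 × 1 = 21.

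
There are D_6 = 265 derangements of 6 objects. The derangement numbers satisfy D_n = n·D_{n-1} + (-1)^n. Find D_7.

1854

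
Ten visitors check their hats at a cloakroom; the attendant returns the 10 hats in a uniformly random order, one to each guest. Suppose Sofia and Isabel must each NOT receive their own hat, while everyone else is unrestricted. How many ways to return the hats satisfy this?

2943360

Let A_j be the event that the j-th constrained one is fixed. By inclusion-exclusion over the 2 events:
Σ_{j=0}^{2} (-1)^j C(2,j)(10-j)!
= C(2,0)·10! - C(2,1)·9! + C(2,2)·8!
= 3628800 - 725760 + 40320
= 2943360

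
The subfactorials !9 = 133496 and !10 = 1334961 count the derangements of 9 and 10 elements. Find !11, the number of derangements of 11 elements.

14684570

!11 = (11-1)·(!10 + !9) = 10·(1334961 + 133496) = 10·1468457 = 14684570.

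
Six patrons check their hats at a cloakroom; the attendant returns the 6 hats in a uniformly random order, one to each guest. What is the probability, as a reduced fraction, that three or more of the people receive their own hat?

7/90

Favorable outcomes: Σ_{i≥3} C(6,i)·!(6-i) = 20·2 + 15·1 + 6·0 + 1·1 = 56.
Total outcomes: 6! = 720.
Probability = 56/720 = 7/90.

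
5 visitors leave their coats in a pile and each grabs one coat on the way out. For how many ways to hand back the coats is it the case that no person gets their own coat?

The number of derangements of 5 is !5 = Σ_{k=0}^{5} (-1)^k·5!/k!
= 5! - 5!/1! + 5!/2! - 5!/3! + 5!/4! - 5!/5!
= 120 - 120 + 60 - 20 + 5 - 1
= 44

44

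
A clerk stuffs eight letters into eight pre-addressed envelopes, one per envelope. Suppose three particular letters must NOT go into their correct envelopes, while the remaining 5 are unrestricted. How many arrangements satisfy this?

27240

Let A_j be the event that the j-th constrained one is fixed. By inclusion-exclusion over the 3 events:
Σ_{j=0}^{3} (-1)^j C(3,j)(8-j)!
= C(3,0)·8! - C(3,1)·7! + C(3,2)·6! - C(3,3)·5!
= 40320 - 15120 + 2160 - 120
= 27240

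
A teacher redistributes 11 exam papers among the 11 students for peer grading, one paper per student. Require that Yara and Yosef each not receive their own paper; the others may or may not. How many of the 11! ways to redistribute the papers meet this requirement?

33022080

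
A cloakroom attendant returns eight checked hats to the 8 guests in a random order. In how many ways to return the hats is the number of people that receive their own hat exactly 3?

2464

Pick the 3 fixed positions: C(8,3) = 56 ways.
The other 5 form a derangement: !5 = 44.
Total: 56 × 44 = 2464.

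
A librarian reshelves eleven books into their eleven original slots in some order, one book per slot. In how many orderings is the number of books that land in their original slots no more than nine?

39916799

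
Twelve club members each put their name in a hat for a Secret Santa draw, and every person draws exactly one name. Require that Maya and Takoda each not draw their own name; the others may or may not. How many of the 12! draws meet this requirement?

Inclusion-exclusion on the 2 forbidden self-matches:
Σ_{j=0}^{2} (-1)^j C(2,j)(12-j)!
= C(2,0)·12! - C(2,1)·11! + C(2,2)·10!
= 479001600 - 79833600 + 3628800
= 402796800

402796800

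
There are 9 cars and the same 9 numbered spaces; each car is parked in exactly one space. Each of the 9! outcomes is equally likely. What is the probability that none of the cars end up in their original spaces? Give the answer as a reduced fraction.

Favorable outcomes: !9 = 133496.
Total outcomes: 9! = 362880.
Probability = 133496/362880 = 16687/45360.

16687/45360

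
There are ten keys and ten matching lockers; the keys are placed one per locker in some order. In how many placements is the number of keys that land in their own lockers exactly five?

11088

Pick the 5 fixed positions: C(10,5) = 252 ways.
The remaining 5 must be deranged: !5 = 44.
Total: 252 × 44 = 11088.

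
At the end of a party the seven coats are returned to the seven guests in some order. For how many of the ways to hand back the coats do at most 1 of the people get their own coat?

Sum C(7,i)·!(7-i) for i = 0..1:
  i=0: C(7,0)·!7 = 1·1854 = 1854
  i=1: C(7,1)·!6 = 7·265 = 1855
Total = 3709.

3709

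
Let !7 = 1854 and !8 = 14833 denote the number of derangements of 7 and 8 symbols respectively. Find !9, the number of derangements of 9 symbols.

133496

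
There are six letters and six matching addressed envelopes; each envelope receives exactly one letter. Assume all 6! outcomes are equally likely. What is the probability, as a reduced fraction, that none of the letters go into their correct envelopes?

Favorable outcomes: !6 = 265.
Total outcomes: 6! = 720.
Probability = 265/720 = 53/144.

53/144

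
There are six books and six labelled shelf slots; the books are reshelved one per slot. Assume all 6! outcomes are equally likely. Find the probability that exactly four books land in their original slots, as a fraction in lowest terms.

1/48

Favorable outcomes: C(6,4)·!2 = 15·1 = 15.
Total outcomes: 6! = 720.
Probability = 15/720 = 1/48.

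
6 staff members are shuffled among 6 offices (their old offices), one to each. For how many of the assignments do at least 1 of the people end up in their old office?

455

# with exactly i fixed is C(6,i)·!(6-i); sum over i=1..6:
  i=1: C(6,1)·!5 = 6·44 = 264
  i=2: C(6,2)·!4 = 15·9 = 135
  i=3: C(6,3)·!3 = 20·2 = 40
  i=4: C(6,4)·!2 = 15·1 = 15
  i=5: C(6,5)·!1 = 6·0 = 0
  i=6: C(6,6)·!0 = 1·1 = 1
Total = 455.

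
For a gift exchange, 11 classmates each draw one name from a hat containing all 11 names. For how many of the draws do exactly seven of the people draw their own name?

Pick the 7 fixed positions: C(11,7) = 330 ways.
The other 4 form a derangement: !4 = 9.
Total: 330 × 9 = 2970.

2970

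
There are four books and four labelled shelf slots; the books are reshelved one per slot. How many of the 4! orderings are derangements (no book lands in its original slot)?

!4 = 4! · Σ_{k=0}^{4} (-1)^k/k!
= 4! - 4!/1! + 4!/2! - 4!/3! + 4!/4!
= 24 - 24 + 12 - 4 + 1
= 9

9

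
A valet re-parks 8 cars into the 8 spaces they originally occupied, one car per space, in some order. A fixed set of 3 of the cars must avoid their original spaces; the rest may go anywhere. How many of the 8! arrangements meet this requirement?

27240

Let A_j be the event that the j-th constrained one is fixed. By inclusion-exclusion over the 3 events:
Σ_{j=0}^{3} (-1)^j C(3,j)(8-j)!
= C(3,0)·8! - C(3,1)·7! + C(3,2)·6! - C(3,3)·5!
= 40320 - 15120 + 2160 - 120
= 27240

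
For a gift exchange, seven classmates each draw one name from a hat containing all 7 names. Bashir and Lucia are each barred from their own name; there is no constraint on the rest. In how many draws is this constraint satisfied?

3720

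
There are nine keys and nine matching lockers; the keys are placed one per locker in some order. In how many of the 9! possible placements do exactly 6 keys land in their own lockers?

Pick the 6 fixed positions: C(9,6) = 84 ways.
The other 3 form a derangement: !3 = 2.
Total: 84 × 2 = 168.

168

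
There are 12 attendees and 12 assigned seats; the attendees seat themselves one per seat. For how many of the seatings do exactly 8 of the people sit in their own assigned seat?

4455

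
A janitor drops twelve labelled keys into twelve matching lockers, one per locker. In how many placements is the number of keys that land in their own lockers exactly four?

7342335

Choose which 4 of the 12 are fixed: C(12,4) = 495.
The other 8 form a derangement: !8 = 14833.
Total: 495 × 14833 = 7342335.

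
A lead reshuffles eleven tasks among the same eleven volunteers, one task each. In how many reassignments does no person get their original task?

14684570

Use !n = n·!(n-1) + (-1)^n.
!11 = 11·1334961 - 1 = 14684570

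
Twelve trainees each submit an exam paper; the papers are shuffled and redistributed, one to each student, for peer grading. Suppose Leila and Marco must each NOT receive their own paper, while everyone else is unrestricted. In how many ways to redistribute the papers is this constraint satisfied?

402796800

Inclusion-exclusion on the 2 forbidden self-matches:
Σ_{j=0}^{2} (-1)^j C(2,j)(12-j)!
= C(2,0)·12! - C(2,1)·11! + C(2,2)·10!
= 479001600 - 79833600 + 3628800
= 402796800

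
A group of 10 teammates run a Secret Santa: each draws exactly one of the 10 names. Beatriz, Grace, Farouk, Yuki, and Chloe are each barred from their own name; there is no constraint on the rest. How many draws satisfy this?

Let A_j be the event that the j-th constrained one is fixed. By inclusion-exclusion over the 5 events:
Σ_{j=0}^{5} (-1)^j C(5,j)(10-j)!
= C(5,0)·10! - C(5,1)·9! + C(5,2)·8! - C(5,3)·7! + C(5,4)·6! - C(5,5)·5!
= 3628800 - 1814400 + 403200 - 50400 + 3600 - 120
= 2170680

2170680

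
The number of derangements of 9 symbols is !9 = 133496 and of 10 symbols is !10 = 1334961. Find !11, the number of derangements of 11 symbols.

14684570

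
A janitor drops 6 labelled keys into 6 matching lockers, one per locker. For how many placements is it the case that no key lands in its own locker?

265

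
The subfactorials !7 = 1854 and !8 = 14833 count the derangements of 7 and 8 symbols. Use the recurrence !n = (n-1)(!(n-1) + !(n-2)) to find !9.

!9 = (9-1)·(!8 + !7) = 8·(14833 + 1854) = 8·16687 = 133496.

133496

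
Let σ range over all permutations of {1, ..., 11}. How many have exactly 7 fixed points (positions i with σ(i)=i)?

Pick the 7 fixed positions: C(11,7) = 330 ways.
The remaining 4 must be deranged: !4 = 9.
Total: 330 × 9 = 2970.

2970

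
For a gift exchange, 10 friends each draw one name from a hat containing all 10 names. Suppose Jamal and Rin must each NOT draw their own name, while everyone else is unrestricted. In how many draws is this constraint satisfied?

2943360

Inclusion-exclusion on the 2 forbidden self-matches:
Σ_{j=0}^{2} (-1)^j C(2,j)(10-j)!
= C(2,0)·10! - C(2,1)·9! + C(2,2)·8!
= 3628800 - 725760 + 40320
= 2943360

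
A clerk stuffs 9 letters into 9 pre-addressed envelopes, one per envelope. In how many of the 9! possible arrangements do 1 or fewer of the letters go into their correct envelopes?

266993

Sum C(9,i)·!(9-i) for i = 0..1:
  i=0: C(9,0)·!9 = 1·133496 = 133496
  i=1: C(9,1)·!8 = 9·14833 = 133497
Total = 266993.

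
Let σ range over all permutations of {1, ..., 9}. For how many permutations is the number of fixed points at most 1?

# with exactly i fixed is C(9,i)·!(9-i); sum over i=0..1:
  i=0: C(9,0)·!9 = 1·133496 = 133496
  i=1: C(9,1)·!8 = 9·14833 = 133497
Total = 266993.

266993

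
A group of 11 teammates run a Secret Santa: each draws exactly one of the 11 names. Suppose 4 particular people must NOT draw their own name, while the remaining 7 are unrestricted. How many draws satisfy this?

Let A_j be the event that the j-th constrained one is fixed. By inclusion-exclusion over the 4 events:
Σ_{j=0}^{4} (-1)^j C(4,j)(11-j)!
= C(4,0)·11! - C(4,1)·10! + C(4,2)·9! - C(4,3)·8! + C(4,4)·7!
= 39916800 - 14515200 + 2177280 - 161280 + 5040
= 27422640

27422640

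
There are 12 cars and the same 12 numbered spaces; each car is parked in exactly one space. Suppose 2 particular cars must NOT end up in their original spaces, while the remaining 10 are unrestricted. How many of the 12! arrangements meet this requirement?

402796800

Inclusion-exclusion on the 2 forbidden self-matches:
Σ_{j=0}^{2} (-1)^j C(2,j)(12-j)!
= C(2,0)·12! - C(2,1)·11! + C(2,2)·10!
= 479001600 - 79833600 + 3628800
= 402796800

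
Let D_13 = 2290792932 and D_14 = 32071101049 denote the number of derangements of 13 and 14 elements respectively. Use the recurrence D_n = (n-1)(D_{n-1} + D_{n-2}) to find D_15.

D_15 = (15-1)·(D_14 + D_13) = 14·(32071101049 + 2290792932) = 14·34361893981 = 481066515734.

481066515734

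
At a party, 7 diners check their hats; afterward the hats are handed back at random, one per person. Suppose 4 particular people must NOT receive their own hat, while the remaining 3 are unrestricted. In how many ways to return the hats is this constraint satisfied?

Inclusion-exclusion on the 4 forbidden self-matches:
Σ_{j=0}^{4} (-1)^j C(4,j)(7-j)!
= C(4,0)·7! - C(4,1)·6! + C(4,2)·5! - C(4,3)·4! + C(4,4)·3!
= 5040 - 2880 + 720 - 96 + 6
= 2790

2790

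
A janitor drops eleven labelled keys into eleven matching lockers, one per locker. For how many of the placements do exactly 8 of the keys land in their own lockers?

Choose which 8 of the 11 are fixed: C(11,8) = 165.
The other 3 form a derangement: !3 = 2.
Total: 165 × 2 = 330.

330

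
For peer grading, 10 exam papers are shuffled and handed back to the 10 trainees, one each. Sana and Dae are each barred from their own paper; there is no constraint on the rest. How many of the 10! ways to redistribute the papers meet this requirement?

Inclusion-exclusion on the 2 forbidden self-matches:
Σ_{j=0}^{2} (-1)^j C(2,j)(10-j)!
= C(2,0)·10! - C(2,1)·9! + C(2,2)·8!
= 3628800 - 725760 + 40320
= 2943360

2943360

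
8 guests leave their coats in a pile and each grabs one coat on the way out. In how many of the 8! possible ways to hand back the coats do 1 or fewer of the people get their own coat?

29665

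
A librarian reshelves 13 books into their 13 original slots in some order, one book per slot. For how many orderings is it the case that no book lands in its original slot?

2290792932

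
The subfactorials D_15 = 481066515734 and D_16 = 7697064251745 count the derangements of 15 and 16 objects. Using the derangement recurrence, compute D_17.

130850092279664

D_17 = (17-1)·(D_16 + D_15) = 16·(7697064251745 + 481066515734) = 16·8178130767479 = 130850092279664.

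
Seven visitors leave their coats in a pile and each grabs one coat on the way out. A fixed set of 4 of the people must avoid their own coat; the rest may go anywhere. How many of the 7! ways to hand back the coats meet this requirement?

2790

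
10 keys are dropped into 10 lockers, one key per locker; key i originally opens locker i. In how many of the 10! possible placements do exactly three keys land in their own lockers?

Pick the 3 fixed positions: C(10,3) = 120 ways.
The other 7 form a derangement: !7 = 1854.
Total: 120 × 1854 = 222480.

222480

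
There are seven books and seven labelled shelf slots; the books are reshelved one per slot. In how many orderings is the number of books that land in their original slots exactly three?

315

Pick the 3 fixed positions: C(7,3) = 35 ways.
The remaining 4 must be deranged: !4 = 9.
Total: 35 × 9 = 315.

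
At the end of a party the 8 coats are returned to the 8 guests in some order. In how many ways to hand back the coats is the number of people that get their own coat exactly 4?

630

Choose which 4 of the 8 are fixed: C(8,4) = 70.
The remaining 4 must be deranged: !4 = 9.
Total: 70 × 9 = 630.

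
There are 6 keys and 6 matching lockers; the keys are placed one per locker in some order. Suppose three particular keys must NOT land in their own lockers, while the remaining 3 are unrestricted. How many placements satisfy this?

Inclusion-exclusion on the 3 forbidden self-matches:
Σ_{j=0}^{3} (-1)^j C(3,j)(6-j)!
= C(3,0)·6! - C(3,1)·5! + C(3,2)·4! - C(3,3)·3!
= 720 - 360 + 72 - 6
= 426

426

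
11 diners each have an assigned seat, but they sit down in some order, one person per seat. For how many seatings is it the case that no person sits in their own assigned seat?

!11 is the nearest integer to 11!/e.
11! = 39916800, and 39916800/e ≈ 14684570.08, so !11 = 14684570.

14684570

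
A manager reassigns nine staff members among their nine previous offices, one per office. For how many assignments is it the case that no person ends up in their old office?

!9 = 9! · Σ_{k=0}^{9} (-1)^k/k!
= 9! - 9!/1! + 9!/2! - 9!/3! + 9!/4! - 9!/5! + 9!/6! - 9!/7! + 9!/8! - 9!/9!
= 362880 - 362880 + 181440 - 60480 + 15120 - 3024 + 504 - 72 + 9 - 1
= 133496

133496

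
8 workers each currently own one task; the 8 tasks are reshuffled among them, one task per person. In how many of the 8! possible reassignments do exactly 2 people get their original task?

Pick the 2 fixed positions: C(8,2) = 28 ways.
The other 6 form a derangement: !6 = 265.
Total: 28 × 265 = 7420.

7420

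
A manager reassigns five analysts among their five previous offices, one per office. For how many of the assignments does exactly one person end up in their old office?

45

Choose which one of the 5 is fixed: C(5,1) = 5.
The other 4 form a derangement: !4 = 9.
Total: 5 × 9 = 45.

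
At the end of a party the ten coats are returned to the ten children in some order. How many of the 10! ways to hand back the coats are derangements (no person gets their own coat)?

1334961

By inclusion-exclusion, !10 = Σ (-1)^k · 10!/k! for k=0..10
= 10! - 10!/1! + 10!/2! - 10!/3! + 10!/4! - 10!/5! + 10!/6! - 10!/7! + 10!/8! - 10!/9! + 10!/10!
= 3628800 - 3628800 + 1814400 - 604800 + 151200 - 30240 + 5040 - 720 + 90 - 10 + 1
= 1334961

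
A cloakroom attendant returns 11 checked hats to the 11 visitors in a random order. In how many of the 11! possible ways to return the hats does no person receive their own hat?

Use !n = n·!(n-1) + (-1)^n.
!11 = 11·1334961 - 1 = 14684570

14684570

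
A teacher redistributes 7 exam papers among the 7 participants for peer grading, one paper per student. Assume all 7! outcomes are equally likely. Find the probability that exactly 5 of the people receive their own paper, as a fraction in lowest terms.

1/240

Favorable outcomes: C(7,5)·!2 = 21·1 = 21.
Total outcomes: 7! = 5040.
Probability = 21/5040 = 1/240.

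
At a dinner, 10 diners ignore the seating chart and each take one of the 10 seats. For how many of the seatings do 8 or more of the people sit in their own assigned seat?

46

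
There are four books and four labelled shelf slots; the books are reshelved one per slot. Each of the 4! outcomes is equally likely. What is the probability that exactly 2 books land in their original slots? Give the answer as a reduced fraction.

Favorable outcomes: C(4,2)·!2 = 6·1 = 6.
Total outcomes: 4! = 24.
Probability = 6/24 = 1/4.

1/4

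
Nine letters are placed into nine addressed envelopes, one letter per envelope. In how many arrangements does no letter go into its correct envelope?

133496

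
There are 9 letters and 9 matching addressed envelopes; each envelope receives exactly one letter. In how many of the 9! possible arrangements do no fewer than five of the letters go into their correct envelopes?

1339

# with exactly i fixed is C(9,i)·!(9-i); sum over i=5..9:
  i=5: C(9,5)·!4 = 126·9 = 1134
  i=6: C(9,6)·!3 = 84·2 = 168
  i=7: C(9,7)·!2 = 36·1 = 36
  i=8: C(9,8)·!1 = 9·0 = 0
  i=9: C(9,9)·!0 = 1·1 = 1
Total = 1339.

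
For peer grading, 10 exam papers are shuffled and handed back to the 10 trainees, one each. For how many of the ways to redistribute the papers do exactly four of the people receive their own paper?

Pick the 4 fixed positions: C(10,4) = 210 ways.
The other 6 form a derangement: !6 = 265.
Total: 210 × 265 = 55650.

55650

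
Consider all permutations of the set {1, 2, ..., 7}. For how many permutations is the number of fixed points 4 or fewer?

5018

Sum C(7,i)·!(7-i) for i = 0..4:
  i=0: C(7,0)·!7 = 1·1854 = 1854
  i=1: C(7,1)·!6 = 7·265 = 1855
  i=2: C(7,2)·!5 = 21·44 = 924
  i=3: C(7,3)·!4 = 35·9 = 315
  i=4: C(7,4)·!3 = 35·2 = 70
Total = 5018.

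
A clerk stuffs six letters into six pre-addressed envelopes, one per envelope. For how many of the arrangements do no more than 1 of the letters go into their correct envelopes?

529

Sum C(6,i)·!(6-i) for i = 0..1:
  i=0: C(6,0)·!6 = 1·265 = 265
  i=1: C(6,1)·!5 = 6·44 = 264
Total = 529.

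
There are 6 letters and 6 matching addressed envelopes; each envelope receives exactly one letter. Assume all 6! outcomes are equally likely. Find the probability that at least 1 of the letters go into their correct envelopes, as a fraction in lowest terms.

Favorable outcomes: Σ_{i≥1} C(6,i)·!(6-i) = 6·44 + 15·9 + 20·2 + 15·1 + 6·0 + 1·1 = 455.
Total outcomes: 6! = 720.
Probability = 455/720 = 91/144.

91/144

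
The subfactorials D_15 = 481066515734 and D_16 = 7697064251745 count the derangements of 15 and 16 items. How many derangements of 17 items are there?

130850092279664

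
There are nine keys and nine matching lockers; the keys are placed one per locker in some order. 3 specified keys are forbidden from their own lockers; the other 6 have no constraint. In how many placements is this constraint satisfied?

256320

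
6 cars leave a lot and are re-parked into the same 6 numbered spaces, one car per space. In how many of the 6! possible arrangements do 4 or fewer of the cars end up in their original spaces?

719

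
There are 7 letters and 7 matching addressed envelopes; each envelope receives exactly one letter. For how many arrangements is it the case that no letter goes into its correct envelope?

1854

By inclusion-exclusion, !7 = Σ (-1)^k · 7!/k! for k=0..7
= 7! - 7!/1! + 7!/2! - 7!/3! + 7!/4! - 7!/5! + 7!/6! - 7!/7!
= 5040 - 5040 + 2520 - 840 + 210 - 42 + 7 - 1
= 1854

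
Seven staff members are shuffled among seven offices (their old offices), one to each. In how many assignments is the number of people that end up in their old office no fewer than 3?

Sum C(7,i)·!(7-i) for i = 3..7:
  i=3: C(7,3)·!4 = 35·9 = 315
  i=4: C(7,4)·!3 = 35·2 = 70
  i=5: C(7,5)·!2 = 21·1 = 21
  i=6: C(7,6)·!1 = 7·0 = 0
  i=7: C(7,7)·!0 = 1·1 = 1
Total = 407.

407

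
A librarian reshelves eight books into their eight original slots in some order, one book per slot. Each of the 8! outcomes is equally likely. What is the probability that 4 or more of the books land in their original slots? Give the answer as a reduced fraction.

257/13440

Favorable outcomes: Σ_{i≥4} C(8,i)·!(8-i) = 70·9 + 56·2 + 28·1 + 8·0 + 1·1 = 771.
Total outcomes: 8! = 40320.
Probability = 771/40320 = 257/13440.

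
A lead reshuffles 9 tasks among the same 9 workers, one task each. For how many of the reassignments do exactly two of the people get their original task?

Pick the 2 fixed positions: C(9,2) = 36 ways.
The remaining 7 must be deranged: !7 = 1854.
Total: 36 × 1854 = 66744.

66744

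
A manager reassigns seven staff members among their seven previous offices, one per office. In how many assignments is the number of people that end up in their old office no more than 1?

Sum C(7,i)·!(7-i) for i = 0..1:
  i=0: C(7,0)·!7 = 1·1854 = 1854
  i=1: C(7,1)·!6 = 7·265 = 1855
Total = 3709.

3709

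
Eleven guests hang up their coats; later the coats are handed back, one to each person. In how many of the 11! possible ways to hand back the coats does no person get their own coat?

!11 is the nearest integer to 11!/e.
11! = 39916800, and 39916800/e ≈ 14684570.08, so !11 = 14684570.

14684570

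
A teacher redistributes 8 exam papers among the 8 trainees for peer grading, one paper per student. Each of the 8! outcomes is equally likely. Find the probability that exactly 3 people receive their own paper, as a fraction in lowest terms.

Favorable outcomes: C(8,3)·!5 = 56·44 = 2464.
Total outcomes: 8! = 40320.
Probability = 2464/40320 = 11/180.

11/180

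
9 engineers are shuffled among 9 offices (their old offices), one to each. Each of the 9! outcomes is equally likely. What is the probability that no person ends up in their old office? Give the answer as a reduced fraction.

Favorable outcomes: !9 = 133496.
Total outcomes: 9! = 362880.
Probability = 133496/362880 = 16687/45360.

16687/45360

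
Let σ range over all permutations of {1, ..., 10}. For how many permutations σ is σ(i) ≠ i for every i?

Recurrence: !10 = 10·!9 + (-1)^10.
!10 = 10·133496 + 1 = 1334961

1334961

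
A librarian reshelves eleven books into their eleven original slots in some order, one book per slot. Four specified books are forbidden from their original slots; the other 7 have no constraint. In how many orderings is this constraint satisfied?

27422640

Let A_j be the event that the j-th constrained one is fixed. By inclusion-exclusion over the 4 events:
Σ_{j=0}^{4} (-1)^j C(4,j)(11-j)!
= C(4,0)·11! - C(4,1)·10! + C(4,2)·9! - C(4,3)·8! + C(4,4)·7!
= 39916800 - 14515200 + 2177280 - 161280 + 5040
= 27422640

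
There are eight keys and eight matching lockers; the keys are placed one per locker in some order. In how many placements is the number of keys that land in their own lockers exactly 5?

Choose which 5 of the 8 are fixed: C(8,5) = 56.
The remaining 3 must be deranged: !3 = 2.
Total: 56 × 2 = 112.

112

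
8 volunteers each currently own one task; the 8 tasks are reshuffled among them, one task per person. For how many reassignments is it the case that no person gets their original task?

14833

!8 = 8! · Σ_{k=0}^{8} (-1)^k/k!
= 8! - 8!/1! + 8!/2! - 8!/3! + 8!/4! - 8!/5! + 8!/6! - 8!/7! + 8!/8!
= 40320 - 40320 + 20160 - 6720 + 1680 - 336 + 56 - 8 + 1
= 14833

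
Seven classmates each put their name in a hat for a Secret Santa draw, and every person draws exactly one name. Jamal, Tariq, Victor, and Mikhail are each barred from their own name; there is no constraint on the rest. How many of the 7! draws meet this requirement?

2790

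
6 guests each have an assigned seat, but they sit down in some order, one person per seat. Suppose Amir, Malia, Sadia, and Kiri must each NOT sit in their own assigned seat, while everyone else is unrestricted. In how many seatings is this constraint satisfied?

362

Inclusion-exclusion on the 4 forbidden self-matches:
Σ_{j=0}^{4} (-1)^j C(4,j)(6-j)!
= C(4,0)·6! - C(4,1)·5! + C(4,2)·4! - C(4,3)·3! + C(4,4)·2!
= 720 - 480 + 144 - 24 + 2
= 362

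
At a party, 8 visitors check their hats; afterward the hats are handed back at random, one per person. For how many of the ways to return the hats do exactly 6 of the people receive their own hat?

28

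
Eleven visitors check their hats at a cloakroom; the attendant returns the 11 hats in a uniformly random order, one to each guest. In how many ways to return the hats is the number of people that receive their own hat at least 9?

56

Sum C(11,i)·!(11-i) for i = 9..11:
  i=9: C(11,9)·!2 = 55·1 = 55
  i=10: C(11,10)·!1 = 11·0 = 0
  i=11: C(11,11)·!0 = 1·1 = 1
Total = 56.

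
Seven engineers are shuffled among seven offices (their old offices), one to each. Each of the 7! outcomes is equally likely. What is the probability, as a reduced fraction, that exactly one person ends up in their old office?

53/144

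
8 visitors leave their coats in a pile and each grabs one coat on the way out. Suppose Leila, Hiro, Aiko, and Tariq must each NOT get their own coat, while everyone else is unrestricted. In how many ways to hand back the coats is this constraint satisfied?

24024

Inclusion-exclusion on the 4 forbidden self-matches:
Σ_{j=0}^{4} (-1)^j C(4,j)(8-j)!
= C(4,0)·8! - C(4,1)·7! + C(4,2)·6! - C(4,3)·5! + C(4,4)·4!
= 40320 - 20160 + 4320 - 480 + 24
= 24024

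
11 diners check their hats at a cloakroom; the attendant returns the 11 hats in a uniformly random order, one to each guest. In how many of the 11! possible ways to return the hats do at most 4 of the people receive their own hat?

# with exactly i fixed is C(11,i)·!(11-i); sum over i=0..4:
  i=0: C(11,0)·!11 = 1·14684570 = 14684570
  i=1: C(11,1)·!10 = 11·1334961 = 14684571
  i=2: C(11,2)·!9 = 55·133496 = 7342280
  i=3: C(11,3)·!8 = 165·14833 = 2447445
  i=4: C(11,4)·!7 = 330·1854 = 611820
Total = 39770686.

39770686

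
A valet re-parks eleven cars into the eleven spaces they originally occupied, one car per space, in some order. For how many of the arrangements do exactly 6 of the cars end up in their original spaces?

Choose which 6 of the 11 are fixed: C(11,6) = 462.
The remaining 5 must be deranged: !5 = 44.
Total: 462 × 44 = 20328.

20328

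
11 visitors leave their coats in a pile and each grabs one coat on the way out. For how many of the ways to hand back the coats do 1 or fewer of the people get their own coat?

Sum C(11,i)·!(11-i) for i = 0..1:
  i=0: C(11,0)·!11 = 1·14684570 = 14684570
  i=1: C(11,1)·!10 = 11·1334961 = 14684571
Total = 29369141.

29369141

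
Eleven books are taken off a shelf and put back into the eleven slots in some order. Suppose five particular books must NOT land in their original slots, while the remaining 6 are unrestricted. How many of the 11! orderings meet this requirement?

25022880

Let A_j be the event that the j-th constrained one is fixed. By inclusion-exclusion over the 5 events:
Σ_{j=0}^{5} (-1)^j C(5,j)(11-j)!
= C(5,0)·11! - C(5,1)·10! + C(5,2)·9! - C(5,3)·8! + C(5,4)·7! - C(5,5)·6!
= 39916800 - 18144000 + 3628800 - 403200 + 25200 - 720
= 25022880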